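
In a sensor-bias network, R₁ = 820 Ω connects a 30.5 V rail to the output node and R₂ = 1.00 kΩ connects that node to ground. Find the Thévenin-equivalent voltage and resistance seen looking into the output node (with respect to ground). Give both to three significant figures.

V_th is the open-circuit tap voltage: 30.5 × 1000/(820 + 1000) = 16.8 V.
With the supply zeroed, R₁ and R₂ appear in parallel from the tap: R_th = R₁‖R₂ = (820 × 1000)/1820 = 451 Ω.

V_th = 16.8 V, R_th = 451 Ω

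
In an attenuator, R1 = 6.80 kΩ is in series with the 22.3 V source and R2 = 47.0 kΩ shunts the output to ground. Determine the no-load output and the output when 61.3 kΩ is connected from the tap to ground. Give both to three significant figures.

Unloaded: 19.5 V; loaded: 17.8 V

Open-circuit: V = 22.3 × 47.0/(6.80 + 47.0) = 19.5 V.
With the load, R2 becomes R2‖R_L = 26.60 kΩ, so V = 22.3 × 26.60/33.40 = 17.8 V.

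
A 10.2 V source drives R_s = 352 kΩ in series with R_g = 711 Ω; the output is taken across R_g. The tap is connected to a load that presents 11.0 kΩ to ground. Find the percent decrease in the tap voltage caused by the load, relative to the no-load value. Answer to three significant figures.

6.06 %

The divider's output (Thévenin) resistance is R_s‖R_g = 709.6 Ω.
Fractional drop under load = R_th/(R_th + R_L) = 709.6 / (709.6 + 11000) = 0.06060.
So the output falls by 6.06 %.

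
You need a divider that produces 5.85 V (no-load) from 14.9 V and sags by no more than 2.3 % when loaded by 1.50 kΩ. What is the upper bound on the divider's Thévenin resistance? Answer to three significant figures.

Loading drop = R_th/(R_th + R_L) ≤ 0.0230, so R_th ≤ R_L · ε/(1−ε) = 1.50 kΩ × 0.0230/0.9770 = 35.3 Ω.
(Any R1, R2 with R2/(R1+R2) = 0.393 and R1‖R2 ≤ 35.3 Ω will meet the spec.)

R_th ≤ 35.3 Ω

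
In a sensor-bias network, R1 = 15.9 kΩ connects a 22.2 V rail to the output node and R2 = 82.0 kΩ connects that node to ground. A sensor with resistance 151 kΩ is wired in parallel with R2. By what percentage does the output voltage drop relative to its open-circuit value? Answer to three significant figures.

The divider's output (Thévenin) resistance is R1‖R2 = 13.32 kΩ.
Fractional drop under load = R_th/(R_th + R_L) = 13.32 / (13.32 + 151) = 0.08105.
So the output falls by 8.10 %.

8.10 %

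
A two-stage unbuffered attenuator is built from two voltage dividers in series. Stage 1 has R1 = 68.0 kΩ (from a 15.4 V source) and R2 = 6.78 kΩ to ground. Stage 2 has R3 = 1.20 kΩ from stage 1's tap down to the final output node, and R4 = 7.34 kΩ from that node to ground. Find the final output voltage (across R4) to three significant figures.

V_out ≈ 0.697 V

Stage 2 presents R3+R4 = 8.540 kΩ as a load on stage 1's tap.
Stage 1's lower leg becomes R2‖(R3+R4) = 3.779 kΩ, so V_mid = 15.4 × 3.779/71.78 = 0.8109 V.
Stage 2 is itself unloaded: V_out = V_mid × R4/(R3+R4) = 0.8109 × 7.34/8.540 = 0.697 V.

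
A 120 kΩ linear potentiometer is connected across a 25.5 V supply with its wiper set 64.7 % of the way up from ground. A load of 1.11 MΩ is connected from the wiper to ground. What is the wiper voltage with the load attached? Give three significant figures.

The wiper splits the pot into (1−α)R = 42.36 kΩ above and αR = 77.64 kΩ below.
Lower section ‖ load = 72.56 kΩ.
V_wiper = 25.5 × 72.56/(42.36 + 72.56) = 16.1 V.

V ≈ 16.1 V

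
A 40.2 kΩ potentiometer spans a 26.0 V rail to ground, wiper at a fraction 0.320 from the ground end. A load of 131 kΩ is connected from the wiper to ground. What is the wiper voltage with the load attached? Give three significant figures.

V ≈ 7.80 V

The wiper splits the pot into (1−α)R = 27.34 kΩ above and αR = 12.86 kΩ below.
Lower section ‖ load = 11.71 kΩ.
V_wiper = 26.0 × 11.71/(27.34 + 11.71) = 7.80 V.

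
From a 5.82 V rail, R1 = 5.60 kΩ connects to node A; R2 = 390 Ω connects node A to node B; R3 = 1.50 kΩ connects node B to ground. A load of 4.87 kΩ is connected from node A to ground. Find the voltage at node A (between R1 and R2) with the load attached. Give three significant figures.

V ≈ 1.14 V

Below node A the series string R2+R3 = 1890 Ω sits in parallel with the 4870 Ω load: 1362 Ω.
V_A = 5.82 × 1362/(5600 + 1362) = 1.14 V.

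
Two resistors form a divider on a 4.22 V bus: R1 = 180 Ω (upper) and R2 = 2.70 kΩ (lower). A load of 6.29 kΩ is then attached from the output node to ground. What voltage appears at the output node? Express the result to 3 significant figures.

V_out ≈ 3.85 V

The load sits in parallel with R2: R2‖R_L = (2700 × 6290) / (2700 + 6290) = 1889 Ω.
V_out = 4.22 × 1889 / (180 + 1889) = 4.22 × 1889/2069 = 3.85 V.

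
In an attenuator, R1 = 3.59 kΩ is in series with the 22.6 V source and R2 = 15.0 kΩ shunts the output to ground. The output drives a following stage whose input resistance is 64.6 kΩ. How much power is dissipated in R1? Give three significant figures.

P ≈ 7.38 mW

Total resistance from the source is R1 + (R2‖R_L) = 15.76 kΩ, so I = 22.6/15.76 kΩ = 1.434 mA.
P = I²·R1 = (1.434 mA)² × 3.59 kΩ = 7.38 mW.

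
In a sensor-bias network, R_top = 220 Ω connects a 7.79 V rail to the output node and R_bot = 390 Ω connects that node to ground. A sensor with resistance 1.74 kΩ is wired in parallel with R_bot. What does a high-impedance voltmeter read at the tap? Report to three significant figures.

The load sits in parallel with R_bot: R_bot‖R_L = (390 × 1740) / (390 + 1740) = 318.6 Ω.
V_out = 7.79 × 318.6 / (220 + 318.6) = 7.79 × 318.6/538.6 = 4.61 V.

V_out ≈ 4.61 V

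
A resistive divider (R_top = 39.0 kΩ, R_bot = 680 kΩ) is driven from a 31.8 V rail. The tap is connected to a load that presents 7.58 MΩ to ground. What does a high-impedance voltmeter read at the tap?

The load sits in parallel with R_bot: R_bot‖R_L = (680 × 7580) / (680 + 7580) = 624.0 kΩ.
V_out = 31.8 × 624.0 / (39.0 + 624.0) = 31.8 × 624.0/663.0 = 29.9 V.

V_out ≈ 29.9 V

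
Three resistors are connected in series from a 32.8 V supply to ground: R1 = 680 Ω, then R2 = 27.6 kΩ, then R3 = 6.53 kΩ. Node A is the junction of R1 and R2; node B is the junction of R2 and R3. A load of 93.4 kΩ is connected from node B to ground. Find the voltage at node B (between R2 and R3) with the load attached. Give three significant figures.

V ≈ 5.82 V

At node B, R3 is in parallel with the load: R3‖R_L = 6103 Ω.
Below node A the resistance is R2 + (R3‖R_L) = 33700 Ω, so V_A = 32.8 × 33700/34380 = 32.15 V.
Then V_B = V_A × (R3‖R_L)/(R2 + R3‖R_L) = 32.15 × 6103/33700 = 5.82 V.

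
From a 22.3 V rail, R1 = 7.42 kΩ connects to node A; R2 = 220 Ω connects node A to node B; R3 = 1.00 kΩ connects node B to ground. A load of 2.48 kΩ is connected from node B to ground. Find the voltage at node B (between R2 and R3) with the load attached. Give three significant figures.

V ≈ 1.90 V

At node B, R3 is in parallel with the load: R3‖R_L = 712.6 Ω.
Below node A the resistance is R2 + (R3‖R_L) = 932.6 Ω, so V_A = 22.3 × 932.6/8353 = 2.490 V.
Then V_B = V_A × (R3‖R_L)/(R2 + R3‖R_L) = 2.490 × 712.6/932.6 = 1.90 V.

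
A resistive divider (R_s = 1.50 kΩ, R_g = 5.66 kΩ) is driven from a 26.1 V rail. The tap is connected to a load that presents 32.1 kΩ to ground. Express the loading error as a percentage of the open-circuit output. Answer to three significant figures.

The divider's output (Thévenin) resistance is R_s‖R_g = 1.186 kΩ.
Fractional drop under load = R_th/(R_th + R_L) = 1.186 / (1.186 + 32.1) = 0.03562.
So the output falls by 3.56 %.

3.56 %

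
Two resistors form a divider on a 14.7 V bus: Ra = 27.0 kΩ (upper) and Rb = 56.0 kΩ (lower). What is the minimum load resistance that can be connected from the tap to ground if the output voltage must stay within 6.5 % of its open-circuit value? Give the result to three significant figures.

R_L(min) ≈ 262 kΩ

Output resistance R_th = Ra‖Rb = (27.0 × 56.0)/83.00 = 18.22 kΩ.
The fractional drop is R_th/(R_th + R_L); requiring this ≤ 0.0650 gives R_L ≥ R_th(1/0.0650 − 1) = 18.22 × 14.38 = 262 kΩ.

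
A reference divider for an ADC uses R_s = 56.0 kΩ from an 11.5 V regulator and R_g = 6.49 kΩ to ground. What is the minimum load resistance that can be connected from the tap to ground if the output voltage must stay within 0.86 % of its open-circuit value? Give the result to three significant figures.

R_L(min) ≈ 670 kΩ

Output resistance R_th = R_s‖R_g = (56.0 × 6.49)/62.49 = 5.816 kΩ.
The fractional drop is R_th/(R_th + R_L); requiring this ≤ 0.00860 gives R_L ≥ R_th(1/0.00860 − 1) = 5.816 × 115.3 = 670 kΩ.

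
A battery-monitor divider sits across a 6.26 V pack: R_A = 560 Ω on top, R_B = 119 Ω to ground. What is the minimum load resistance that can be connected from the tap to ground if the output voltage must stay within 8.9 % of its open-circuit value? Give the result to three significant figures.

R_L(min) ≈ 1.00 kΩ

Output resistance R_th = R_A‖R_B = (560 × 119)/679.0 = 98.14 Ω.
The fractional drop is R_th/(R_th + R_L); requiring this ≤ 0.0890 gives R_L ≥ R_th(1/0.0890 − 1) = 98.14 × 10.24 = 1.00 kΩ.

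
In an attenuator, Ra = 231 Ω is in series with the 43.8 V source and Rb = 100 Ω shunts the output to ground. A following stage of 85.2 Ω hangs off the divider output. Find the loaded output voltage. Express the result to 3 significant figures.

V_out ≈ 7.27 V

The load sits in parallel with Rb: Rb‖R_L = (100 × 85.2) / (100 + 85.2) = 46.00 Ω.
V_out = 43.8 × 46.00 / (231 + 46.00) = 43.8 × 46.00/277.0 = 7.27 V.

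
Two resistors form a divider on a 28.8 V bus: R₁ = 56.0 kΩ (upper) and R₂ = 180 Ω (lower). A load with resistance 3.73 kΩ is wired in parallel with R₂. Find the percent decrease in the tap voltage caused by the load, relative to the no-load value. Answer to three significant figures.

4.59 %

The divider's output (Thévenin) resistance is R₁‖R₂ = 179.4 Ω.
Fractional drop under load = R_th/(R_th + R_L) = 179.4 / (179.4 + 3730) = 0.04590.
So the output falls by 4.59 %.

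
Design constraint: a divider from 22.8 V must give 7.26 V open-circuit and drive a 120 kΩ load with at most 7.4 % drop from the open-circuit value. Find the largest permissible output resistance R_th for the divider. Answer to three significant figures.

R_th ≤ 9.59 kΩ

Loading drop = R_th/(R_th + R_L) ≤ 0.0740, so R_th ≤ R_L · ε/(1−ε) = 120 kΩ × 0.0740/0.9260 = 9.59 kΩ.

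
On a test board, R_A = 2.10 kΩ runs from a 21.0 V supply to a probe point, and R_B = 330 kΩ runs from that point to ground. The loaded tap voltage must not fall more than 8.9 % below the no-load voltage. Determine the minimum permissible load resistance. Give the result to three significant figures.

R_L(min) ≈ 21.4 kΩ

Output resistance R_th = R_A‖R_B = (2.10 × 330)/332.1 = 2.087 kΩ.
The fractional drop is R_th/(R_th + R_L); requiring this ≤ 0.0890 gives R_L ≥ R_th(1/0.0890 − 1) = 2.087 × 10.24 = 21.4 kΩ.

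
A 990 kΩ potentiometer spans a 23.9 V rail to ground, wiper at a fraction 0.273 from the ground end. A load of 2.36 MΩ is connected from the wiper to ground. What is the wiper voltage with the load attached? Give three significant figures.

V ≈ 6.02 V

The wiper splits the pot into (1−α)R = 719.7 kΩ above and αR = 270.3 kΩ below.
Lower section ‖ load = 242.5 kΩ.
V_wiper = 23.9 × 242.5/(719.7 + 242.5) = 6.02 V.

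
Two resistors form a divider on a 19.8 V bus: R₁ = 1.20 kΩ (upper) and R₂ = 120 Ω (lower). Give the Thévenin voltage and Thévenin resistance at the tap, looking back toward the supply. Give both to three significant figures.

V_th = 1.80 V, R_th = 109 Ω

V_th is the open-circuit tap voltage: 19.8 × 120/(1200 + 120) = 1.80 V.
With the supply zeroed, R₁ and R₂ appear in parallel from the tap: R_th = R₁‖R₂ = (1200 × 120)/1320 = 109 Ω.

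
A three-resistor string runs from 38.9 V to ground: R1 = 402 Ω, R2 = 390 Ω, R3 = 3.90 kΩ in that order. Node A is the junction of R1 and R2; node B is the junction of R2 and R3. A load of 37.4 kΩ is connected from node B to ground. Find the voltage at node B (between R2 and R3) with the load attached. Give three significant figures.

At node B, R3 is in parallel with the load: R3‖R_L = 3532 Ω.
Below node A the resistance is R2 + (R3‖R_L) = 3922 Ω, so V_A = 38.9 × 3922/4324 = 35.28 V.
Then V_B = V_A × (R3‖R_L)/(R2 + R3‖R_L) = 35.28 × 3532/3922 = 31.8 V.

V ≈ 31.8 V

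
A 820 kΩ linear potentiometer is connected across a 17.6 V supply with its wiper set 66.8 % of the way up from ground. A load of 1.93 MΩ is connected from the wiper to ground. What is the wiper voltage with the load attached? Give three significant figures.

The wiper splits the pot into (1−α)R = 272.2 kΩ above and αR = 547.8 kΩ below.
Lower section ‖ load = 426.7 kΩ.
V_wiper = 17.6 × 426.7/(272.2 + 426.7) = 10.7 V.

V ≈ 10.7 V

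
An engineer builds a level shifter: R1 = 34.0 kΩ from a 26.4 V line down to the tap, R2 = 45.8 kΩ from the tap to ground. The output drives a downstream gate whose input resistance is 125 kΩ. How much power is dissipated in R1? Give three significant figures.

Total resistance from the source is R1 + (R2‖R_L) = 67.52 kΩ, so I = 26.4/67.52 kΩ = 0.3910 mA.
P = I²·R1 = (0.3910 mA)² × 34.0 kΩ = 5.20 mW.

P ≈ 5.20 mW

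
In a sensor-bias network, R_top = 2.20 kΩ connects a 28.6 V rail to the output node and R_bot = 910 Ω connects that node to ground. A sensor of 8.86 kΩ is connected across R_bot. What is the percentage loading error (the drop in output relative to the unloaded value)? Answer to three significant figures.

The divider's output (Thévenin) resistance is R_top‖R_bot = 643.7 Ω.
Fractional drop under load = R_th/(R_th + R_L) = 643.7 / (643.7 + 8860) = 0.06773.
So the output falls by 6.77 %.

6.77 %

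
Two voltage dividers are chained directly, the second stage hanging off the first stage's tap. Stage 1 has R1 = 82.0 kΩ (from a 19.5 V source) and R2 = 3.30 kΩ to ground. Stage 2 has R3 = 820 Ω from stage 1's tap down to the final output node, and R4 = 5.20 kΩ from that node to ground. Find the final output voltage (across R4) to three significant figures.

V_out ≈ 0.427 V

Stage 2 presents R3+R4 = 6020 Ω as a load on stage 1's tap.
Stage 1's lower leg becomes R2‖(R3+R4) = 2132 Ω, so V_mid = 19.5 × 2132/84130 = 0.4940 V.
Stage 2 is itself unloaded: V_out = V_mid × R4/(R3+R4) = 0.4940 × 5200/6020 = 0.427 V.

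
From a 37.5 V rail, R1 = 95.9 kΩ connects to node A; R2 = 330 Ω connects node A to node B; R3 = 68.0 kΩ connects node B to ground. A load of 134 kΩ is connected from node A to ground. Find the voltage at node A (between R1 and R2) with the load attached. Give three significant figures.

Below node A the series string R2+R3 = 68330 Ω sits in parallel with the 134000 Ω load: 45250 Ω.
V_A = 37.5 × 45250/(95900 + 45250) = 12.0 V.

V ≈ 12.0 V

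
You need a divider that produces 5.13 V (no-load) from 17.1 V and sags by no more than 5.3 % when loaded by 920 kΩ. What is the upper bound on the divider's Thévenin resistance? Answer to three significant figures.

R_th ≤ 51.5 kΩ

Loading drop = R_th/(R_th + R_L) ≤ 0.0530, so R_th ≤ R_L · ε/(1−ε) = 920 kΩ × 0.0530/0.9470 = 51.5 kΩ.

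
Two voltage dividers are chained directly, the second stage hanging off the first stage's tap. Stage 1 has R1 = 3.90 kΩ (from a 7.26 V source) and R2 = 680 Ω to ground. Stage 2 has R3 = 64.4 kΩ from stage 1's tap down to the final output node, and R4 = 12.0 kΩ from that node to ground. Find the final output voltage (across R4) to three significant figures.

V_out ≈ 0.168 V

Stage 2 presents R3+R4 = 76400 Ω as a load on stage 1's tap.
Stage 1's lower leg becomes R2‖(R3+R4) = 674.0 Ω, so V_mid = 7.26 × 674.0/4574 = 1.070 V.
Stage 2 is itself unloaded: V_out = V_mid × R4/(R3+R4) = 1.070 × 12000/76400 = 0.168 V.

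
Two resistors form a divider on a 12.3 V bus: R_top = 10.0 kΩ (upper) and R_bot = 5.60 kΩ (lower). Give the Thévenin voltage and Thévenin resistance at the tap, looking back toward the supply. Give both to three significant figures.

V_th is the open-circuit tap voltage: 12.3 × 5.60/(10.0 + 5.60) = 4.42 V.
With the supply zeroed, R_top and R_bot appear in parallel from the tap: R_th = R_top‖R_bot = (10.0 × 5.60)/15.60 = 3.59 kΩ.

V_th = 4.42 V, R_th = 3.59 kΩ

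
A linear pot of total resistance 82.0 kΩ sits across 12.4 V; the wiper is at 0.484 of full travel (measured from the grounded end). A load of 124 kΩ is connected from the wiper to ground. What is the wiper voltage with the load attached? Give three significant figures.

The wiper splits the pot into (1−α)R = 42.31 kΩ above and αR = 39.69 kΩ below.
Lower section ‖ load = 30.07 kΩ.
V_wiper = 12.4 × 30.07/(42.31 + 30.07) = 5.15 V.

V ≈ 5.15 V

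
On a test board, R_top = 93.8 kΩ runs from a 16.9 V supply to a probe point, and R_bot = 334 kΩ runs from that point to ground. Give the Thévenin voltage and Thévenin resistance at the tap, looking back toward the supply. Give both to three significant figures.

V_th is the open-circuit tap voltage: 16.9 × 334/(93.8 + 334) = 13.2 V.
With the supply zeroed, R_top and R_bot appear in parallel from the tap: R_th = R_top‖R_bot = (93.8 × 334)/427.8 = 73.2 kΩ.

V_th = 13.2 V, R_th = 73.2 kΩ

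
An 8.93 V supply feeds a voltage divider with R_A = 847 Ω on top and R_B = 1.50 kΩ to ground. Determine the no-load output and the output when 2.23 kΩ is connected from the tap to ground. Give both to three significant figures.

Open-circuit: V = 8.93 × 1500/(847 + 1500) = 5.71 V.
With the load, R_B becomes R_B‖R_L = 896.8 Ω, so V = 8.93 × 896.8/1744 = 4.59 V.

Unloaded: 5.71 V; loaded: 4.59 V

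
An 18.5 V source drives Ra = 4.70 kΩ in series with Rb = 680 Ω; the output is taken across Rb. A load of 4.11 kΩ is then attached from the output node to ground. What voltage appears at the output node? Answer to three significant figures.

V_out ≈ 2.04 V

The load sits in parallel with Rb: Rb‖R_L = (680 × 4110) / (680 + 4110) = 583.5 Ω.
V_out = 18.5 × 583.5 / (4700 + 583.5) = 18.5 × 583.5/5283 = 2.04 V.
(Unloaded it would have been 2.34 V.)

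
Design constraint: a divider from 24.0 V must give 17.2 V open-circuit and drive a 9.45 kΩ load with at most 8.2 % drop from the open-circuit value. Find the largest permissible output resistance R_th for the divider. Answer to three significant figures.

Loading drop = R_th/(R_th + R_L) ≤ 0.0820, so R_th ≤ R_L · ε/(1−ε) = 9.45 kΩ × 0.0820/0.9180 = 844 Ω.

R_th ≤ 844 Ω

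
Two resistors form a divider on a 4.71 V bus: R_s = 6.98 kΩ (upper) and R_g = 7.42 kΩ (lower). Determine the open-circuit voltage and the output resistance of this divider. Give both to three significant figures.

V_th = 2.43 V, R_th = 3.60 kΩ

V_th is the open-circuit tap voltage: 4.71 × 7.42/(6.98 + 7.42) = 2.43 V.
With the supply zeroed, R_s and R_g appear in parallel from the tap: R_th = R_s‖R_g = (6.98 × 7.42)/14.40 = 3.60 kΩ.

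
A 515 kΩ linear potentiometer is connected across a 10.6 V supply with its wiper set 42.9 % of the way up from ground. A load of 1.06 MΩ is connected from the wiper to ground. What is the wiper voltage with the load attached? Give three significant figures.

The wiper splits the pot into (1−α)R = 294.1 kΩ above and αR = 220.9 kΩ below.
Lower section ‖ load = 182.8 kΩ.
V_wiper = 10.6 × 182.8/(294.1 + 182.8) = 4.06 V.

V ≈ 4.06 V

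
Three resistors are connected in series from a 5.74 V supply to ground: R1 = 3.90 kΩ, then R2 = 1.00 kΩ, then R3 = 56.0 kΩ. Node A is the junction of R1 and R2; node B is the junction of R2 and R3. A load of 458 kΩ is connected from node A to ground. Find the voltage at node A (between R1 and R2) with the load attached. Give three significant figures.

V ≈ 5.33 V

Below node A the series string R2+R3 = 57.00 kΩ sits in parallel with the 458 kΩ load: 50.69 kΩ.
V_A = 5.74 × 50.69/(3.90 + 50.69) = 5.33 V.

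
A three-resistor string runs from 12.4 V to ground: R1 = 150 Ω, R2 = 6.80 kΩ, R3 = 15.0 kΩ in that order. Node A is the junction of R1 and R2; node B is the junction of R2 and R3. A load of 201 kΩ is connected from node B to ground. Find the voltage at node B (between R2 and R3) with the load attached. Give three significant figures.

V ≈ 8.28 V

At node B, R3 is in parallel with the load: R3‖R_L = 13960 Ω.
Below node A the resistance is R2 + (R3‖R_L) = 20760 Ω, so V_A = 12.4 × 20760/20910 = 12.31 V.
Then V_B = V_A × (R3‖R_L)/(R2 + R3‖R_L) = 12.31 × 13960/20760 = 8.28 V.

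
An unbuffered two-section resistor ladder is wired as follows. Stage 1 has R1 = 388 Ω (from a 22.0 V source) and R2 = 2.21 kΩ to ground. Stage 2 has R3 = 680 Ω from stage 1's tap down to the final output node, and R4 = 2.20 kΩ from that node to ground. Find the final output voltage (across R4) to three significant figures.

Stage 2 presents R3+R4 = 2880 Ω as a load on stage 1's tap.
Stage 1's lower leg becomes R2‖(R3+R4) = 1250 Ω, so V_mid = 22.0 × 1250/1638 = 16.79 V.
Stage 2 is itself unloaded: V_out = V_mid × R4/(R3+R4) = 16.79 × 2200/2880 = 12.8 V.

V_out ≈ 12.8 V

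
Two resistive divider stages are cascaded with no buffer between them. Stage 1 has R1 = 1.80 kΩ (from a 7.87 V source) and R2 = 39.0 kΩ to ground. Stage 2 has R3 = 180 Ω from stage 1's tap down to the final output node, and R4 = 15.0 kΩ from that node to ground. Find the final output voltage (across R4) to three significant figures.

Stage 2 presents R3+R4 = 15180 Ω as a load on stage 1's tap.
Stage 1's lower leg becomes R2‖(R3+R4) = 10930 Ω, so V_mid = 7.87 × 10930/12730 = 6.757 V.
Stage 2 is itself unloaded: V_out = V_mid × R4/(R3+R4) = 6.757 × 15000/15180 = 6.68 V.

V_out ≈ 6.68 V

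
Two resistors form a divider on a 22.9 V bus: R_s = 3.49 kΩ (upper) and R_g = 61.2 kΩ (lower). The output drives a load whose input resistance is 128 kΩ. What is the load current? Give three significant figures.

I_L ≈ 0.165 mA

R_g‖R_L = 41.40 kΩ; V_out = 22.9 × 41.40/44.89 = 21.12 V.
I_L = V_out / R_L = 21.12 / 128 kΩ = 0.165 mA.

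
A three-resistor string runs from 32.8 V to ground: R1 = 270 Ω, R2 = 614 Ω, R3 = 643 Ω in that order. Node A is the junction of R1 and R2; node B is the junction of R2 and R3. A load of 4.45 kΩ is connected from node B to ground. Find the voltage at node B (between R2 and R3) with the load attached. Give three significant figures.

V ≈ 12.7 V

At node B, R3 is in parallel with the load: R3‖R_L = 561.8 Ω.
Below node A the resistance is R2 + (R3‖R_L) = 1176 Ω, so V_A = 32.8 × 1176/1446 = 26.67 V.
Then V_B = V_A × (R3‖R_L)/(R2 + R3‖R_L) = 26.67 × 561.8/1176 = 12.7 V.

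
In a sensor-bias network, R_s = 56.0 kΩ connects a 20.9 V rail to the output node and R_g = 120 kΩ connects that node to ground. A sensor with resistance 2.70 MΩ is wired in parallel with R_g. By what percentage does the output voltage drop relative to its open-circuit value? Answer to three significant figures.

1.39 %

The divider's output (Thévenin) resistance is R_s‖R_g = 38.18 kΩ.
Fractional drop under load = R_th/(R_th + R_L) = 38.18 / (38.18 + 2700) = 0.01394.
So the output falls by 1.39 %.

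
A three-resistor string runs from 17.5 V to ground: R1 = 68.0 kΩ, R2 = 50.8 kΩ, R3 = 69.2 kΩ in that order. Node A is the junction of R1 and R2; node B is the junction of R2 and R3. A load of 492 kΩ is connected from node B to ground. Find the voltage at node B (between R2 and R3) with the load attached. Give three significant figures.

V ≈ 5.92 V

At node B, R3 is in parallel with the load: R3‖R_L = 60.67 kΩ.
Below node A the resistance is R2 + (R3‖R_L) = 111.5 kΩ, so V_A = 17.5 × 111.5/179.5 = 10.87 V.
Then V_B = V_A × (R3‖R_L)/(R2 + R3‖R_L) = 10.87 × 60.67/111.5 = 5.92 V.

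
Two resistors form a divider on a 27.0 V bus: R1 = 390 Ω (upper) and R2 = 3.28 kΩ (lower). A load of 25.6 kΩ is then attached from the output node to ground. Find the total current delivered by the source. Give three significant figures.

I ≈ 8.19 mA

R2‖R_L = 2907 Ω, so the source sees R1 + R2‖R_L = 3297 Ω.
I = 27.0 V / 3297 Ω = 8.19 mA.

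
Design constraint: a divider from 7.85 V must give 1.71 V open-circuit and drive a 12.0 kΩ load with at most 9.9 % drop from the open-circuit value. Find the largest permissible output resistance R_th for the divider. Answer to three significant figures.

R_th ≤ 1.32 kΩ

Loading drop = R_th/(R_th + R_L) ≤ 0.0990, so R_th ≤ R_L · ε/(1−ε) = 12.0 kΩ × 0.0990/0.9010 = 1.32 kΩ.
(Any R1, R2 with R2/(R1+R2) = 0.218 and R1‖R2 ≤ 1.32 kΩ will meet the spec.)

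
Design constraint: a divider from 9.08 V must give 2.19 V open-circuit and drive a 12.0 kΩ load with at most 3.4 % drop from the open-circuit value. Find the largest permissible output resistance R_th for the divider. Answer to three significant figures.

Loading drop = R_th/(R_th + R_L) ≤ 0.0340, so R_th ≤ R_L · ε/(1−ε) = 12.0 kΩ × 0.0340/0.9660 = 422 Ω.
(Any R1, R2 with R2/(R1+R2) = 0.241 and R1‖R2 ≤ 422 Ω will meet the spec.)

R_th ≤ 422 Ω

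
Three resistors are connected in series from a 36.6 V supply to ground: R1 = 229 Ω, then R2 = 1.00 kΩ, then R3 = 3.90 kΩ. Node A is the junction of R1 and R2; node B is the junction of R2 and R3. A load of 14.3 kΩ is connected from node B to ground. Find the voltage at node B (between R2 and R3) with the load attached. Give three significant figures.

V ≈ 26.1 V

At node B, R3 is in parallel with the load: R3‖R_L = 3064 Ω.
Below node A the resistance is R2 + (R3‖R_L) = 4064 Ω, so V_A = 36.6 × 4064/4293 = 34.65 V.
Then V_B = V_A × (R3‖R_L)/(R2 + R3‖R_L) = 34.65 × 3064/4064 = 26.1 V.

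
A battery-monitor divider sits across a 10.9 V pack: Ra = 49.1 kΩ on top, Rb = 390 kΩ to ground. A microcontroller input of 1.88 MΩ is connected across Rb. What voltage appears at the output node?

V_out ≈ 9.46 V

The load sits in parallel with Rb: Rb‖R_L = (390 × 1880) / (390 + 1880) = 323.0 kΩ.
V_out = 10.9 × 323.0 / (49.1 + 323.0) = 10.9 × 323.0/372.1 = 9.46 V.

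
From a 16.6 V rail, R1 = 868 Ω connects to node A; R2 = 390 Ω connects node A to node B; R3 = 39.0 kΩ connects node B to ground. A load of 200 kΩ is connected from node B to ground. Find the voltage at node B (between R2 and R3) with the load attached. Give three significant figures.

V ≈ 16.0 V

At node B, R3 is in parallel with the load: R3‖R_L = 32640 Ω.
Below node A the resistance is R2 + (R3‖R_L) = 33030 Ω, so V_A = 16.6 × 33030/33890 = 16.17 V.
Then V_B = V_A × (R3‖R_L)/(R2 + R3‖R_L) = 16.17 × 32640/33030 = 16.0 V.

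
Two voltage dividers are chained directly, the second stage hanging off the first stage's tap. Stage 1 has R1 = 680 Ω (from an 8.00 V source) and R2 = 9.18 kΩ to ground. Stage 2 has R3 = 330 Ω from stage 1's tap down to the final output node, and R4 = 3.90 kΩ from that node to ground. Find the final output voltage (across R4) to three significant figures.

V_out ≈ 5.97 V

Stage 2 presents R3+R4 = 4230 Ω as a load on stage 1's tap.
Stage 1's lower leg becomes R2‖(R3+R4) = 2896 Ω, so V_mid = 8.00 × 2896/3576 = 6.479 V.
Stage 2 is itself unloaded: V_out = V_mid × R4/(R3+R4) = 6.479 × 3900/4230 = 5.97 V.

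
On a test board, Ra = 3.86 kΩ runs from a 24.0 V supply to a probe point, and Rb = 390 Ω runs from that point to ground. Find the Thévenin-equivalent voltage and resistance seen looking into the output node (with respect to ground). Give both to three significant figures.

V_th = 2.20 V, R_th = 354 Ω

V_th is the open-circuit tap voltage: 24.0 × 390/(3860 + 390) = 2.20 V.
With the supply zeroed, Ra and Rb appear in parallel from the tap: R_th = Ra‖Rb = (3860 × 390)/4250 = 354 Ω.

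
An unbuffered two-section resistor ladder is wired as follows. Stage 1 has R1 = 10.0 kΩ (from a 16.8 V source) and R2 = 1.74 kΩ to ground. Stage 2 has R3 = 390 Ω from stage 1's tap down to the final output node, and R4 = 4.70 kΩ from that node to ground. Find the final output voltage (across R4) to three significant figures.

V_out ≈ 1.78 V

Stage 2 presents R3+R4 = 5090 Ω as a load on stage 1's tap.
Stage 1's lower leg becomes R2‖(R3+R4) = 1297 Ω, so V_mid = 16.8 × 1297/11300 = 1.928 V.
Stage 2 is itself unloaded: V_out = V_mid × R4/(R3+R4) = 1.928 × 4700/5090 = 1.78 V.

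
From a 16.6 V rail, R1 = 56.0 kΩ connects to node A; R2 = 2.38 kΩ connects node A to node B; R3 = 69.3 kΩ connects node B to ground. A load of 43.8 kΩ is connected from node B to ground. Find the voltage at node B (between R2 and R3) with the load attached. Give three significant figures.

At node B, R3 is in parallel with the load: R3‖R_L = 26.84 kΩ.
Below node A the resistance is R2 + (R3‖R_L) = 29.22 kΩ, so V_A = 16.6 × 29.22/85.22 = 5.691 V.
Then V_B = V_A × (R3‖R_L)/(R2 + R3‖R_L) = 5.691 × 26.84/29.22 = 5.23 V.

V ≈ 5.23 V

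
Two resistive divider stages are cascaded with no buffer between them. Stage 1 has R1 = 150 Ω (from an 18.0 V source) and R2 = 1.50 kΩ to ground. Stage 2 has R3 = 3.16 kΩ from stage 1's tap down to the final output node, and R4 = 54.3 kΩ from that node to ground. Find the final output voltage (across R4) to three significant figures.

V_out ≈ 15.4 V

Stage 2 presents R3+R4 = 57460 Ω as a load on stage 1's tap.
Stage 1's lower leg becomes R2‖(R3+R4) = 1462 Ω, so V_mid = 18.0 × 1462/1612 = 16.32 V.
Stage 2 is itself unloaded: V_out = V_mid × R4/(R3+R4) = 16.32 × 54300/57460 = 15.4 V.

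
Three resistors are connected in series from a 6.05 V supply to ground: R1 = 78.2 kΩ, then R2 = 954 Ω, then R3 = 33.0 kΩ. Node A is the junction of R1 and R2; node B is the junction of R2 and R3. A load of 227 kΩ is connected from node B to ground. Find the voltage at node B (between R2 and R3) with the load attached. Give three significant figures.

At node B, R3 is in parallel with the load: R3‖R_L = 28810 Ω.
Below node A the resistance is R2 + (R3‖R_L) = 29770 Ω, so V_A = 6.05 × 29770/108000 = 1.668 V.
Then V_B = V_A × (R3‖R_L)/(R2 + R3‖R_L) = 1.668 × 28810/29770 = 1.61 V.

V ≈ 1.61 V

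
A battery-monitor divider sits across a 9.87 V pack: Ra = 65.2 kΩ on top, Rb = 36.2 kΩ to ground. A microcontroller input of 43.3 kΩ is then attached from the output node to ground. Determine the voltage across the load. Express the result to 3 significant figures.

The load sits in parallel with Rb: Rb‖R_L = (36.2 × 43.3) / (36.2 + 43.3) = 19.72 kΩ.
V_out = 9.87 × 19.72 / (65.2 + 19.72) = 9.87 × 19.72/84.92 = 2.29 V.
(Unloaded it would have been 3.52 V.)

V_out ≈ 2.29 V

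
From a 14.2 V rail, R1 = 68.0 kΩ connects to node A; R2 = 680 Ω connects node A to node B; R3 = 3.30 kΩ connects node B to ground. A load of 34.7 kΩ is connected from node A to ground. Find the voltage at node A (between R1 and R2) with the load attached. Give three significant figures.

V ≈ 0.708 V

Below node A the series string R2+R3 = 3980 Ω sits in parallel with the 34700 Ω load: 3570 Ω.
V_A = 14.2 × 3570/(68000 + 3570) = 0.708 V.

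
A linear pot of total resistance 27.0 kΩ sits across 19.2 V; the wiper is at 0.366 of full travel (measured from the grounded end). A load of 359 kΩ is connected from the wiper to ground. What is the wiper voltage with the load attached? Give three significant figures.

V ≈ 6.91 V

The wiper splits the pot into (1−α)R = 17.12 kΩ above and αR = 9.882 kΩ below.
Lower section ‖ load = 9.617 kΩ.
V_wiper = 19.2 × 9.617/(17.12 + 9.617) = 6.91 V.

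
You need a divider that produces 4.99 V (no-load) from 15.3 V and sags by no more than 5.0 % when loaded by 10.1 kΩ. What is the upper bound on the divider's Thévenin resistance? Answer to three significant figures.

R_th ≤ 532 Ω

Loading drop = R_th/(R_th + R_L) ≤ 0.0500, so R_th ≤ R_L · ε/(1−ε) = 10.1 kΩ × 0.0500/0.9500 = 532 Ω.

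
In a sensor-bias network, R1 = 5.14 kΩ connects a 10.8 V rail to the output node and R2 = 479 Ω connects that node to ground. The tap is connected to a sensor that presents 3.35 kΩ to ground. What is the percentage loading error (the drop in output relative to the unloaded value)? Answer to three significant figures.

The divider's output (Thévenin) resistance is R1‖R2 = 438.2 Ω.
Fractional drop under load = R_th/(R_th + R_L) = 438.2 / (438.2 + 3350) = 0.1157.
So the output falls by 11.6 %.

11.6 %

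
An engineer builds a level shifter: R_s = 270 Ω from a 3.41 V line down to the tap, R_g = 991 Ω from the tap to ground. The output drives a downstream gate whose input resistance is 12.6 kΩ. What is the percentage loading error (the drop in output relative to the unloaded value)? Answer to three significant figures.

The divider's output (Thévenin) resistance is R_s‖R_g = 212.2 Ω.
Fractional drop under load = R_th/(R_th + R_L) = 212.2 / (212.2 + 12600) = 0.01656.
So the output falls by 1.66 %.

1.66 %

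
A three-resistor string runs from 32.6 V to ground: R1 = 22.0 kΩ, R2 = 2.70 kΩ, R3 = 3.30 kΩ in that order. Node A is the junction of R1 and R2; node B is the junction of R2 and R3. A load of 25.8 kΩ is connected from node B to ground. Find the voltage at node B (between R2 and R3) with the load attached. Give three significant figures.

V ≈ 3.45 V

At node B, R3 is in parallel with the load: R3‖R_L = 2.926 kΩ.
Below node A the resistance is R2 + (R3‖R_L) = 5.626 kΩ, so V_A = 32.6 × 5.626/27.63 = 6.639 V.
Then V_B = V_A × (R3‖R_L)/(R2 + R3‖R_L) = 6.639 × 2.926/5.626 = 3.45 V.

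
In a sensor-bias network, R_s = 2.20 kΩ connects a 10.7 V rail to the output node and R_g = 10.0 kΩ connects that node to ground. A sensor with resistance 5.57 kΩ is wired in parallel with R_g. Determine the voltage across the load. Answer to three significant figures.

V_out ≈ 6.63 V

The load sits in parallel with R_g: R_g‖R_L = (10.0 × 5.57) / (10.0 + 5.57) = 3.577 kΩ.
V_out = 10.7 × 3.577 / (2.20 + 3.577) = 10.7 × 3.577/5.777 = 6.63 V.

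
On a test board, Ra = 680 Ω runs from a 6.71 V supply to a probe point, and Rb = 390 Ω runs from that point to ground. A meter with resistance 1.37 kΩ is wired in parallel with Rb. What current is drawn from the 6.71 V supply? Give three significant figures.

I ≈ 6.82 mA

Rb‖R_L = 303.6 Ω, so the source sees Ra + Rb‖R_L = 983.6 Ω.
I = 6.71 V / 983.6 Ω = 6.82 mA.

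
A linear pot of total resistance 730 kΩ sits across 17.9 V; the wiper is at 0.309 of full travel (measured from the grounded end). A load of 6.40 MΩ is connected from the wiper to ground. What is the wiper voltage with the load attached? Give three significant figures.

V ≈ 5.40 V

The wiper splits the pot into (1−α)R = 504.4 kΩ above and αR = 225.6 kΩ below.
Lower section ‖ load = 217.9 kΩ.
V_wiper = 17.9 × 217.9/(504.4 + 217.9) = 5.40 V.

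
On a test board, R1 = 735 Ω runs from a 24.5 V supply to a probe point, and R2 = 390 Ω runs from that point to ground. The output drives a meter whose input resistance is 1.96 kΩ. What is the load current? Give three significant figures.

R2‖R_L = 325.3 Ω; V_out = 24.5 × 325.3/1060 = 7.516 V.
I_L = V_out / R_L = 7.516 / 1.96 kΩ = 3.83 mA.

I_L ≈ 3.83 mA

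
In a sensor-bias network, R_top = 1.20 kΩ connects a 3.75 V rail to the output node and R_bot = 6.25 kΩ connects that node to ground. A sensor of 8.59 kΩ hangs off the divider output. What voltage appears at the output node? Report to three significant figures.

V_out ≈ 2.82 V

The load sits in parallel with R_bot: R_bot‖R_L = (6.25 × 8.59) / (6.25 + 8.59) = 3.618 kΩ.
V_out = 3.75 × 3.618 / (1.20 + 3.618) = 3.75 × 3.618/4.818 = 2.82 V.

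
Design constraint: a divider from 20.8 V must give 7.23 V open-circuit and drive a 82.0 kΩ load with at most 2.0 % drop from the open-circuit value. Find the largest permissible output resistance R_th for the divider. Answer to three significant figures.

R_th ≤ 1.67 kΩ

Loading drop = R_th/(R_th + R_L) ≤ 0.0200, so R_th ≤ R_L · ε/(1−ε) = 82.0 kΩ × 0.0200/0.9800 = 1.67 kΩ.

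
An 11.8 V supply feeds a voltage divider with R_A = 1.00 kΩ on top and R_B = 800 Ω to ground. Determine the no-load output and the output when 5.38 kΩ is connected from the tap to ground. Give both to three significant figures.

Unloaded: 5.24 V; loaded: 4.84 V

Open-circuit: V = 11.8 × 800/(1000 + 800) = 5.24 V.
With the load, R_B becomes R_B‖R_L = 696.4 Ω, so V = 11.8 × 696.4/1696 = 4.84 V.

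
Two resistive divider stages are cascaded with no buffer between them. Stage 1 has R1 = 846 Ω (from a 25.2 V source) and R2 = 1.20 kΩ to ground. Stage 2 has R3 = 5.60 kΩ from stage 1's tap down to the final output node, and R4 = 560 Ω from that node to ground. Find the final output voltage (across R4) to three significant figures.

V_out ≈ 1.24 V

Stage 2 presents R3+R4 = 6160 Ω as a load on stage 1's tap.
Stage 1's lower leg becomes R2‖(R3+R4) = 1004 Ω, so V_mid = 25.2 × 1004/1850 = 13.68 V.
Stage 2 is itself unloaded: V_out = V_mid × R4/(R3+R4) = 13.68 × 560/6160 = 1.24 V.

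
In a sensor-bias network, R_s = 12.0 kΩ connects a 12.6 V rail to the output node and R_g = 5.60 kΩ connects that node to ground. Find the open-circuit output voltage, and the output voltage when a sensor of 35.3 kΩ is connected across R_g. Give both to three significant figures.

Unloaded: 4.01 V; loaded: 3.62 V

Open-circuit: V = 12.6 × 5.60/(12.0 + 5.60) = 4.01 V.
With the load, R_g becomes R_g‖R_L = 4.833 kΩ, so V = 12.6 × 4.833/16.83 = 3.62 V.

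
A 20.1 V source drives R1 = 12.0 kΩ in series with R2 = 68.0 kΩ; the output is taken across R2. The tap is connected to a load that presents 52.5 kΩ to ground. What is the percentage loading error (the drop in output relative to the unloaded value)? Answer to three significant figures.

Unloaded V = 20.1 × 68.0/80.00 = 17.09 V.
Loaded: R2‖R_L = 29.63 kΩ, giving V = 20.1 × 29.63/41.63 = 14.31 V.
Drop = (17.09 − 14.31) / 17.09 = 16.3 %.

16.3 %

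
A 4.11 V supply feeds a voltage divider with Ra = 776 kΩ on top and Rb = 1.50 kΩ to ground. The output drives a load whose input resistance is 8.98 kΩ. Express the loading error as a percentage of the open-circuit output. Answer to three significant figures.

14.3 %

Unloaded V = 4.11 × 1.50/777.5 = 0.0079293 V.
Loaded: Rb‖R_L = 1.285 kΩ, giving V = 4.11 × 1.285/777.3 = 0.0067962 V.
Drop = (0.0079293 − 0.0067962) / 0.0079293 = 14.3 %.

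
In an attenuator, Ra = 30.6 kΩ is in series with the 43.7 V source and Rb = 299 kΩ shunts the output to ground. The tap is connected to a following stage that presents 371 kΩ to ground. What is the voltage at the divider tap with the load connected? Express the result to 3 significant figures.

V_out ≈ 36.9 V

The load sits in parallel with Rb: Rb‖R_L = (299 × 371) / (299 + 371) = 165.6 kΩ.
V_out = 43.7 × 165.6 / (30.6 + 165.6) = 43.7 × 165.6/196.2 = 36.9 V.
(Unloaded it would have been 39.6 V.)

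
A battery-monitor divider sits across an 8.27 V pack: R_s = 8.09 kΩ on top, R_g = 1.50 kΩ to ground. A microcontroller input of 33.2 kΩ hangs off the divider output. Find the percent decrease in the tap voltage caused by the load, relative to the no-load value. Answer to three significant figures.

The divider's output (Thévenin) resistance is R_s‖R_g = 1.265 kΩ.
Fractional drop under load = R_th/(R_th + R_L) = 1.265 / (1.265 + 33.2) = 0.03671.
So the output falls by 3.67 %.

3.67 %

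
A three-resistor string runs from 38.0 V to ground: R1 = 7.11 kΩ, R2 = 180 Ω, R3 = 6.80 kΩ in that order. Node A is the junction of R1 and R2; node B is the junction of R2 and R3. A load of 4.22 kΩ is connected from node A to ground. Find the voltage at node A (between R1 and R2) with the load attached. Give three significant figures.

V ≈ 10.3 V

Below node A the series string R2+R3 = 6980 Ω sits in parallel with the 4220 Ω load: 2630 Ω.
V_A = 38.0 × 2630/(7110 + 2630) = 10.3 V.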